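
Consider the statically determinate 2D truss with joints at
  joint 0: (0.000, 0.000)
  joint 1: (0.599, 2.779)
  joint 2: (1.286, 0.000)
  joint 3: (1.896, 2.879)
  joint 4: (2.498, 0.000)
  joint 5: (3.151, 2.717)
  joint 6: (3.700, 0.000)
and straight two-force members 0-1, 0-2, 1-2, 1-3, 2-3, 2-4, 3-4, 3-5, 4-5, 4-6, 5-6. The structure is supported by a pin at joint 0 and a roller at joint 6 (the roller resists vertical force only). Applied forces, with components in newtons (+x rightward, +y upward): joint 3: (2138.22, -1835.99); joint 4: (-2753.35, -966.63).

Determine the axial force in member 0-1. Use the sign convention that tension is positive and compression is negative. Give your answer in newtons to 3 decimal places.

465.013

N=7 nodes, M=11 members, R=3 reactions → 2N=14, M+R=14
member 0 (0-1): L=2.8428, (cx,cy)=(0.2107,0.9775)
member 1 (0-2): L=1.2860, (cx,cy)=(1.0000,0.0000)
member 2 (1-2): L=2.8627, (cx,cy)=(0.2400,-0.9708)
member 3 (1-3): L=1.3008, (cx,cy)=(0.9970,0.0769)
member 4 (2-3): L=2.9429, (cx,cy)=(0.2073,0.9783)
member 5 (2-4): L=1.2120, (cx,cy)=(1.0000,0.0000)
member 6 (3-4): L=2.9413, (cx,cy)=(0.2047,-0.9788)
member 7 (3-5): L=1.2654, (cx,cy)=(0.9918,-0.1280)
member 8 (4-5): L=2.7944, (cx,cy)=(0.2337,0.9723)
member 9 (4-6): L=1.2020, (cx,cy)=(1.0000,0.0000)
member 10 (5-6): L=2.7719, (cx,cy)=(0.1981,-0.9802)
solve A·x = −loads:
  F[0-1] = +465.0128 N (tension)
  F[0-2] = -713.1110 N (compression)
  F[1-2] = -451.8628 N (compression)
  F[1-3] = +207.0347 N (tension)
  F[2-3] = +448.3958 N (tension)
  F[2-4] = -914.4945 N (compression)
  F[3-4] = -2155.7904 N (compression)
  F[3-5] = -1409.2176 N (compression)
  F[4-5] = +3164.3970 N (tension)
  F[4-6] = +658.1520 N (tension)
  F[5-6] = -3323.0213 N (compression)
  Rx@0 = +615.1300 N
  Ry@0 = -454.5730 N
  Ry@6 = +3257.1930 N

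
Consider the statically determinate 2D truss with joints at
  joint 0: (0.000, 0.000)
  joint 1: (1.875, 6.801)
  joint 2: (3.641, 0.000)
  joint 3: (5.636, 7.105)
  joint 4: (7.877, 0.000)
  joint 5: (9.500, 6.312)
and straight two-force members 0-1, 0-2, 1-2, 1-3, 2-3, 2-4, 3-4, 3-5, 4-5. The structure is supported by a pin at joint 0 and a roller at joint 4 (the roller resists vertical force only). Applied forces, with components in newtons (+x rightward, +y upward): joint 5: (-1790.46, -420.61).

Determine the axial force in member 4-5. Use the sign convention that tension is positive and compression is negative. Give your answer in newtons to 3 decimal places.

N=6 nodes, M=9 members, R=3 reactions → 2N=12, M+R=12
member 0 (0-1): L=7.0547, (cx,cy)=(0.2658,0.9640)
member 1 (0-2): L=3.6410, (cx,cy)=(1.0000,0.0000)
member 2 (1-2): L=7.0265, (cx,cy)=(0.2513,-0.9679)
member 3 (1-3): L=3.7733, (cx,cy)=(0.9967,0.0806)
member 4 (2-3): L=7.3798, (cx,cy)=(0.2703,0.9628)
member 5 (2-4): L=4.2360, (cx,cy)=(1.0000,0.0000)
member 6 (3-4): L=7.4500, (cx,cy)=(0.3008,-0.9537)
member 7 (3-5): L=3.9445, (cx,cy)=(0.9796,-0.2010)
member 8 (4-5): L=6.5173, (cx,cy)=(0.2490,0.9685)
solve A·x = −loads:
  F[0-1] = -1398.3618 N (compression)
  F[0-2] = -1418.8047 N (compression)
  F[1-2] = +1333.7445 N (tension)
  F[1-3] = -709.1741 N (compression)
  F[2-3] = -1340.8568 N (compression)
  F[2-4] = -721.1127 N (compression)
  F[3-4] = +1757.4113 N (tension)
  F[3-5] = -1631.2884 N (compression)
  F[4-5] = -772.9102 N (compression)
  Rx@0 = +1790.4600 N
  Ry@0 = +1348.0682 N
  Ry@4 = -927.4582 N

-772.910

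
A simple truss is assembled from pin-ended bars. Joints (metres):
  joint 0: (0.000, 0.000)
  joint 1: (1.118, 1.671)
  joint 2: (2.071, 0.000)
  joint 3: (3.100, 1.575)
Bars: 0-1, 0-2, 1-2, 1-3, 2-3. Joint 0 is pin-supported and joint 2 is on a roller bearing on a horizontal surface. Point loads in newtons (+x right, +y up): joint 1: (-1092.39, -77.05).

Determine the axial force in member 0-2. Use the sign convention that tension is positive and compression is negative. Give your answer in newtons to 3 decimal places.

N=4 nodes, M=5 members, R=3 reactions → 2N=8, M+R=8
member 0 (0-1): L=2.0105, (cx,cy)=(0.5561,0.8311)
member 1 (0-2): L=2.0710, (cx,cy)=(1.0000,0.0000)
member 2 (1-2): L=1.9237, (cx,cy)=(0.4954,-0.8687)
member 3 (1-3): L=1.9843, (cx,cy)=(0.9988,-0.0484)
member 4 (2-3): L=1.8813, (cx,cy)=(0.5469,0.8372)
solve A·x = −loads:
  F[0-1] = -1103.1448 N (compression)
  F[0-2] = -478.9568 N (compression)
  F[1-2] = +966.7867 N (tension)
  F[1-3] = -0.0000 N (compression)
  F[2-3] = +0.0000 N (tension)
  Rx@0 = +1092.3900 N
  Ry@0 = +916.8577 N
  Ry@2 = -839.8077 N

-478.957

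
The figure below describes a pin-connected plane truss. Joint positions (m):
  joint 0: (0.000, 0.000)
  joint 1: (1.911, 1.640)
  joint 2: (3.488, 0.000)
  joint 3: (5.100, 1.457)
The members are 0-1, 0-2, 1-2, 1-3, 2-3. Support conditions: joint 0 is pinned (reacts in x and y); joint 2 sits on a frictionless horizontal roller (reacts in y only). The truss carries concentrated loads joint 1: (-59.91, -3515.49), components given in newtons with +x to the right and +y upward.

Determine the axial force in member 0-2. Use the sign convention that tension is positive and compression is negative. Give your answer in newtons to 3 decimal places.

N=4 nodes, M=5 members, R=3 reactions → 2N=8, M+R=8
member 0 (0-1): L=2.5182, (cx,cy)=(0.7589,0.6512)
member 1 (0-2): L=3.4880, (cx,cy)=(1.0000,0.0000)
member 2 (1-2): L=2.2752, (cx,cy)=(0.6931,-0.7208)
member 3 (1-3): L=3.1942, (cx,cy)=(0.9984,-0.0573)
member 4 (2-3): L=2.1729, (cx,cy)=(0.7419,0.6705)
solve A·x = −loads:
  F[0-1] = -2483.8384 N (compression)
  F[0-2] = +1824.9856 N (tension)
  F[1-2] = -2632.9771 N (compression)
  F[1-3] = -0.0000 N (compression)
  F[2-3] = +0.0000 N (tension)
  Rx@0 = +59.9100 N
  Ry@0 = +1617.5975 N
  Ry@2 = +1897.8925 N

1824.986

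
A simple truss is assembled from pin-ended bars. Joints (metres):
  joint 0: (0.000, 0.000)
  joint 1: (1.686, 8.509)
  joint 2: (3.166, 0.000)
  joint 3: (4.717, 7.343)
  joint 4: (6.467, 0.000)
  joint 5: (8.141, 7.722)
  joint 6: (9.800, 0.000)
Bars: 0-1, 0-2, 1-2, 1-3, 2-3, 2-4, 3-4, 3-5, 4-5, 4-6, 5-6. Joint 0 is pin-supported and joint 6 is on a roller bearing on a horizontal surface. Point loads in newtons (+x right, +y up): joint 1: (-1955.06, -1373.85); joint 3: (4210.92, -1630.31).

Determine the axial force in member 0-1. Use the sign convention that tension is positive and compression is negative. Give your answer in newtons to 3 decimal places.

N=7 nodes, M=11 members, R=3 reactions → 2N=14, M+R=14
member 0 (0-1): L=8.6744, (cx,cy)=(0.1944,0.9809)
member 1 (0-2): L=3.1660, (cx,cy)=(1.0000,0.0000)
member 2 (1-2): L=8.6368, (cx,cy)=(0.1714,-0.9852)
member 3 (1-3): L=3.2475, (cx,cy)=(0.9333,-0.3590)
member 4 (2-3): L=7.5050, (cx,cy)=(0.2067,0.9784)
member 5 (2-4): L=3.3010, (cx,cy)=(1.0000,0.0000)
member 6 (3-4): L=7.5487, (cx,cy)=(0.2318,-0.9728)
member 7 (3-5): L=3.4449, (cx,cy)=(0.9939,0.1100)
member 8 (4-5): L=7.9014, (cx,cy)=(0.2119,0.9773)
member 9 (4-6): L=3.3330, (cx,cy)=(1.0000,0.0000)
member 10 (5-6): L=7.8982, (cx,cy)=(0.2100,-0.9777)
solve A·x = −loads:
  F[0-1] = -535.6337 N (compression)
  F[0-2] = +2359.9681 N (tension)
  F[1-2] = -1697.4852 N (compression)
  F[1-3] = +2294.8507 N (tension)
  F[2-3] = +1709.2757 N (tension)
  F[2-4] = +1715.8438 N (tension)
  F[3-4] = -2672.8966 N (compression)
  F[3-5] = -1102.8825 N (compression)
  F[4-5] = +2660.4712 N (tension)
  F[4-6] = +532.5345 N (tension)
  F[5-6] = -2535.3009 N (compression)
  Rx@0 = -2255.8600 N
  Ry@0 = +525.4188 N
  Ry@6 = +2478.7412 N

-535.634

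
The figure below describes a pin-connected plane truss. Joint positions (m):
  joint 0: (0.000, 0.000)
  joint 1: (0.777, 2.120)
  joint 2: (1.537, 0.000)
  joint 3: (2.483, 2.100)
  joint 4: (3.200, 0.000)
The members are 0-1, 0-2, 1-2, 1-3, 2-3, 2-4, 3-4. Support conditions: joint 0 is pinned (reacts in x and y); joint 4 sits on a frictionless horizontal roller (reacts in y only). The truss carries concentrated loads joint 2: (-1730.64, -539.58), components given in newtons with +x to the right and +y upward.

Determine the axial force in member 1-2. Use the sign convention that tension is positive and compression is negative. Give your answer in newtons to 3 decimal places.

300.430

N=5 nodes, M=7 members, R=3 reactions → 2N=10, M+R=10
member 0 (0-1): L=2.2579, (cx,cy)=(0.3441,0.9389)
member 1 (0-2): L=1.5370, (cx,cy)=(1.0000,0.0000)
member 2 (1-2): L=2.2521, (cx,cy)=(0.3375,-0.9413)
member 3 (1-3): L=1.7061, (cx,cy)=(0.9999,-0.0117)
member 4 (2-3): L=2.3032, (cx,cy)=(0.4107,0.9118)
member 5 (2-4): L=1.6630, (cx,cy)=(1.0000,0.0000)
member 6 (3-4): L=2.2190, (cx,cy)=(0.3231,-0.9464)
solve A·x = −loads:
  F[0-1] = -298.6535 N (compression)
  F[0-2] = -1627.8660 N (compression)
  F[1-2] = +300.4298 N (tension)
  F[1-3] = -204.1715 N (compression)
  F[2-3] = +281.6244 N (tension)
  F[2-4] = +88.4870 N (tension)
  F[3-4] = -273.8567 N (compression)
  Rx@0 = +1730.6400 N
  Ry@0 = +280.4130 N
  Ry@4 = +259.1670 N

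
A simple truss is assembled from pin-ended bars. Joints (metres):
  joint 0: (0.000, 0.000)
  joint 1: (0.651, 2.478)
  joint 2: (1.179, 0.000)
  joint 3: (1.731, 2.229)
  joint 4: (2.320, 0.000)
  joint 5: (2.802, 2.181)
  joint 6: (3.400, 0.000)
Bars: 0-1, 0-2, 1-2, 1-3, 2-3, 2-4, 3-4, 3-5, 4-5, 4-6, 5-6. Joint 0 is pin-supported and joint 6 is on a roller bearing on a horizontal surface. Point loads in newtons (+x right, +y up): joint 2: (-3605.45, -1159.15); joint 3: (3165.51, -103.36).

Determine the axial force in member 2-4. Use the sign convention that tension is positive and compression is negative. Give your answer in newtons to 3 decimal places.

1894.263

N=7 nodes, M=11 members, R=3 reactions → 2N=14, M+R=14
member 0 (0-1): L=2.5621, (cx,cy)=(0.2541,0.9672)
member 1 (0-2): L=1.1790, (cx,cy)=(1.0000,0.0000)
member 2 (1-2): L=2.5336, (cx,cy)=(0.2084,-0.9780)
member 3 (1-3): L=1.1083, (cx,cy)=(0.9744,-0.2247)
member 4 (2-3): L=2.2963, (cx,cy)=(0.2404,0.9707)
member 5 (2-4): L=1.1410, (cx,cy)=(1.0000,0.0000)
member 6 (3-4): L=2.3055, (cx,cy)=(0.2555,-0.9668)
member 7 (3-5): L=1.0721, (cx,cy)=(0.9990,-0.0448)
member 8 (4-5): L=2.2336, (cx,cy)=(0.2158,0.9764)
member 9 (4-6): L=1.0800, (cx,cy)=(1.0000,0.0000)
member 10 (5-6): L=2.2615, (cx,cy)=(0.2644,-0.9644)
solve A·x = −loads:
  F[0-1] = +1310.3404 N (tension)
  F[0-2] = -772.8842 N (compression)
  F[1-2] = -1445.2708 N (compression)
  F[1-3] = +650.7698 N (tension)
  F[2-3] = +2650.4039 N (tension)
  F[2-4] = +1894.2632 N (tension)
  F[3-4] = -2559.1759 N (compression)
  F[3-5] = -1241.7023 N (compression)
  F[4-5] = +2533.9530 N (tension)
  F[4-6] = +693.6487 N (tension)
  F[5-6] = -2623.2172 N (compression)
  Rx@0 = +439.9400 N
  Ry@0 = -1267.3358 N
  Ry@6 = +2529.8458 N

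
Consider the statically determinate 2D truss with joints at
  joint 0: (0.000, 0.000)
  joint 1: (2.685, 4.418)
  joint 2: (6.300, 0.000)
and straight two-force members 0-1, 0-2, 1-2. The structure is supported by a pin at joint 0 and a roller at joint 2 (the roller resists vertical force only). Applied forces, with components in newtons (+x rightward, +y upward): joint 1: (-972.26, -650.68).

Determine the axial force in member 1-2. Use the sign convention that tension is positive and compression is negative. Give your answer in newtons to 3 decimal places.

522.658

N=3 nodes, M=3 members, R=3 reactions → 2N=6, M+R=6
member 0 (0-1): L=5.1699, (cx,cy)=(0.5194,0.8546)
member 1 (0-2): L=6.3000, (cx,cy)=(1.0000,0.0000)
member 2 (1-2): L=5.7085, (cx,cy)=(0.6333,-0.7739)
solve A·x = −loads:
  F[0-1] = -1234.7666 N (compression)
  F[0-2] = -330.9820 N (compression)
  F[1-2] = +522.6583 N (tension)
  Rx@0 = +972.2600 N
  Ry@0 = +1055.1830 N
  Ry@2 = -404.5030 N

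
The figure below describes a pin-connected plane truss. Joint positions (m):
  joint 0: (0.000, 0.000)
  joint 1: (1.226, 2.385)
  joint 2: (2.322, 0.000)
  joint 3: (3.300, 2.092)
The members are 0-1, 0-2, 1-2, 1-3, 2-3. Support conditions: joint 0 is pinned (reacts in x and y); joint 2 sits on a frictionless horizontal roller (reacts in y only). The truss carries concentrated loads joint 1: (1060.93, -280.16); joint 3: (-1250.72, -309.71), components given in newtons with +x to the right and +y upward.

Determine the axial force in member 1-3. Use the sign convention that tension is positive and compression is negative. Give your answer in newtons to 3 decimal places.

-1047.718

N=4 nodes, M=5 members, R=3 reactions → 2N=8, M+R=8
member 0 (0-1): L=2.6817, (cx,cy)=(0.4572,0.8894)
member 1 (0-2): L=2.3220, (cx,cy)=(1.0000,0.0000)
member 2 (1-2): L=2.6248, (cx,cy)=(0.4176,-0.9086)
member 3 (1-3): L=2.0946, (cx,cy)=(0.9902,-0.1399)
member 4 (2-3): L=2.3093, (cx,cy)=(0.4235,0.9059)
solve A·x = −loads:
  F[0-1] = -43.7490 N (compression)
  F[0-2] = -169.7889 N (compression)
  F[1-2] = -104.2118 N (compression)
  F[1-3] = -1047.7178 N (compression)
  F[2-3] = -503.6662 N (compression)
  Rx@0 = +189.7900 N
  Ry@0 = +38.9092 N
  Ry@2 = +550.9608 N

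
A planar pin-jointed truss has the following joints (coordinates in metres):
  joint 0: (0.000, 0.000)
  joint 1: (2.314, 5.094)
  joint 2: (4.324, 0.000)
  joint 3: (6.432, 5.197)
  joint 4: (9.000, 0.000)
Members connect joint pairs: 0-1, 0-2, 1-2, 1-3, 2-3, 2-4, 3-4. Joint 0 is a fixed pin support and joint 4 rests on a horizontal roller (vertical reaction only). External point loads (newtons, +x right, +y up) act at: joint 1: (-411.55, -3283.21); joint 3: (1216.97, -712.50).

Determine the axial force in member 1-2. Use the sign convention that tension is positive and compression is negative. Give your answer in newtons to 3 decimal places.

-1197.630

N=5 nodes, M=7 members, R=3 reactions → 2N=10, M+R=10
member 0 (0-1): L=5.5949, (cx,cy)=(0.4136,0.9105)
member 1 (0-2): L=4.3240, (cx,cy)=(1.0000,0.0000)
member 2 (1-2): L=5.4762, (cx,cy)=(0.3670,-0.9302)
member 3 (1-3): L=4.1193, (cx,cy)=(0.9997,0.0250)
member 4 (2-3): L=5.6083, (cx,cy)=(0.3759,0.9267)
member 5 (2-4): L=4.6760, (cx,cy)=(1.0000,0.0000)
member 6 (3-4): L=5.7968, (cx,cy)=(0.4430,-0.8965)
solve A·x = −loads:
  F[0-1] = -2386.2163 N (compression)
  F[0-2] = +1792.3292 N (tension)
  F[1-2] = -1197.6304 N (compression)
  F[1-3] = -135.8212 N (compression)
  F[2-3] = +1202.1978 N (tension)
  F[2-4] = +900.8729 N (tension)
  F[3-4] = -2033.5756 N (compression)
  Rx@0 = -805.4200 N
  Ry@0 = +2172.5650 N
  Ry@4 = +1823.1450 N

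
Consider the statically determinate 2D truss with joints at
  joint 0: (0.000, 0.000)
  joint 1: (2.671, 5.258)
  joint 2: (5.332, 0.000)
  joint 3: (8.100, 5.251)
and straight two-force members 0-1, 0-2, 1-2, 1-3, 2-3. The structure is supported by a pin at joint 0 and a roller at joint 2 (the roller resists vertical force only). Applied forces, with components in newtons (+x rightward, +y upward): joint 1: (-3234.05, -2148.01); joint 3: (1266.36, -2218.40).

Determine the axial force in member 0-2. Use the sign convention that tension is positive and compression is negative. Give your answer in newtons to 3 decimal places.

N=4 nodes, M=5 members, R=3 reactions → 2N=8, M+R=8
member 0 (0-1): L=5.8975, (cx,cy)=(0.4529,0.8916)
member 1 (0-2): L=5.3320, (cx,cy)=(1.0000,0.0000)
member 2 (1-2): L=5.8930, (cx,cy)=(0.4516,-0.8922)
member 3 (1-3): L=5.4290, (cx,cy)=(1.0000,-0.0013)
member 4 (2-3): L=5.9359, (cx,cy)=(0.4663,0.8846)
solve A·x = −loads:
  F[0-1] = -2088.9187 N (compression)
  F[0-2] = -1021.6149 N (compression)
  F[1-2] = -323.6234 N (compression)
  F[1-3] = +2434.1099 N (tension)
  F[2-3] = -2504.2002 N (compression)
  Rx@0 = +1967.6900 N
  Ry@0 = +1862.3972 N
  Ry@2 = +2504.0128 N

-1021.615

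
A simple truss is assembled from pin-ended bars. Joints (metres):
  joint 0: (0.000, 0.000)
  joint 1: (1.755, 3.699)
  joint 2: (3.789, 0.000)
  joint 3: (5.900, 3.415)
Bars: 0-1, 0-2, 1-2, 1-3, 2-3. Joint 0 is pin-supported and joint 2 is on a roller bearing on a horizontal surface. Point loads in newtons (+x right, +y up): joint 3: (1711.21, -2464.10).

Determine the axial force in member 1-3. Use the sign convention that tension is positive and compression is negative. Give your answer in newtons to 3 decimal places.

3110.258

N=4 nodes, M=5 members, R=3 reactions → 2N=8, M+R=8
member 0 (0-1): L=4.0942, (cx,cy)=(0.4287,0.9035)
member 1 (0-2): L=3.7890, (cx,cy)=(1.0000,0.0000)
member 2 (1-2): L=4.2213, (cx,cy)=(0.4818,-0.8763)
member 3 (1-3): L=4.1547, (cx,cy)=(0.9977,-0.0684)
member 4 (2-3): L=4.0148, (cx,cy)=(0.5258,0.8506)
solve A·x = −loads:
  F[0-1] = +3226.6166 N (tension)
  F[0-2] = +328.1104 N (tension)
  F[1-2] = -3569.4315 N (compression)
  F[1-3] = +3110.2583 N (tension)
  F[2-3] = -2646.9347 N (compression)
  Rx@0 = -1711.2100 N
  Ry@0 = -2915.1484 N
  Ry@2 = +5379.2484 N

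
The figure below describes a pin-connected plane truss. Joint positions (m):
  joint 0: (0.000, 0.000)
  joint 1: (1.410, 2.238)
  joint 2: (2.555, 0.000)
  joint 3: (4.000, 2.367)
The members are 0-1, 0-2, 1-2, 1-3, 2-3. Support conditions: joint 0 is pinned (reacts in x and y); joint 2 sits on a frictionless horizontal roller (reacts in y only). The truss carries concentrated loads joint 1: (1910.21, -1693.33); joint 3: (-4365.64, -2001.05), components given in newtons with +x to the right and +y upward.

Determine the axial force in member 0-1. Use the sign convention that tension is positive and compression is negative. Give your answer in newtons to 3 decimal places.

N=4 nodes, M=5 members, R=3 reactions → 2N=8, M+R=8
member 0 (0-1): L=2.6451, (cx,cy)=(0.5331,0.8461)
member 1 (0-2): L=2.5550, (cx,cy)=(1.0000,0.0000)
member 2 (1-2): L=2.5139, (cx,cy)=(0.4555,-0.8903)
member 3 (1-3): L=2.5932, (cx,cy)=(0.9988,0.0497)
member 4 (2-3): L=2.7732, (cx,cy)=(0.5211,0.8535)
solve A·x = −loads:
  F[0-1] = -2361.8802 N (compression)
  F[0-2] = -1196.4205 N (compression)
  F[1-2] = +161.1978 N (tension)
  F[1-3] = -3246.6595 N (compression)
  F[2-3] = -2155.2381 N (compression)
  Rx@0 = +2455.4300 N
  Ry@0 = +1998.3427 N
  Ry@2 = +1696.0373 N

-2361.880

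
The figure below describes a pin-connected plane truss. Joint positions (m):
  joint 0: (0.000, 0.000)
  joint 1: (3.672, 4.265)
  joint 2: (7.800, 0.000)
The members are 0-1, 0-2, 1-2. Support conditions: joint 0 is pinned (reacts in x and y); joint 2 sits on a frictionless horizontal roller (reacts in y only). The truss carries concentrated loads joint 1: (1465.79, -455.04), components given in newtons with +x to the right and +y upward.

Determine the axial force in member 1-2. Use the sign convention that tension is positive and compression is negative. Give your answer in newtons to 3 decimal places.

-1413.542

N=3 nodes, M=3 members, R=3 reactions → 2N=6, M+R=6
member 0 (0-1): L=5.6279, (cx,cy)=(0.6525,0.7578)
member 1 (0-2): L=7.8000, (cx,cy)=(1.0000,0.0000)
member 2 (1-2): L=5.9355, (cx,cy)=(0.6955,-0.7186)
solve A·x = −loads:
  F[0-1] = +739.8348 N (tension)
  F[0-2] = +983.0789 N (tension)
  F[1-2] = -1413.5421 N (compression)
  Rx@0 = -1465.7900 N
  Ry@0 = -560.6653 N
  Ry@2 = +1015.7053 N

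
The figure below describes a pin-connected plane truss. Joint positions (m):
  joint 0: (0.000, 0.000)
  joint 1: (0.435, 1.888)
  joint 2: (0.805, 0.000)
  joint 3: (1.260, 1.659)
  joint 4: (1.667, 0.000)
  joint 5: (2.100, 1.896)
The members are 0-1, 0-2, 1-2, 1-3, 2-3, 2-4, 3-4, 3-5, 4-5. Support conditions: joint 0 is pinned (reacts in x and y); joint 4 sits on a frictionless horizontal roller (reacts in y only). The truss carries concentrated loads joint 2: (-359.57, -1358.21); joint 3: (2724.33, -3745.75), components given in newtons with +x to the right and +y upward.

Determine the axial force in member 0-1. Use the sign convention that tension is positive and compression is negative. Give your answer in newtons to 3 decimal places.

N=6 nodes, M=9 members, R=3 reactions → 2N=12, M+R=12
member 0 (0-1): L=1.9375, (cx,cy)=(0.2245,0.9745)
member 1 (0-2): L=0.8050, (cx,cy)=(1.0000,0.0000)
member 2 (1-2): L=1.9239, (cx,cy)=(0.1923,-0.9813)
member 3 (1-3): L=0.8562, (cx,cy)=(0.9636,-0.2675)
member 4 (2-3): L=1.7203, (cx,cy)=(0.2645,0.9644)
member 5 (2-4): L=0.8620, (cx,cy)=(1.0000,0.0000)
member 6 (3-4): L=1.7082, (cx,cy)=(0.2383,-0.9712)
member 7 (3-5): L=0.8728, (cx,cy)=(0.9624,0.2715)
member 8 (4-5): L=1.9448, (cx,cy)=(0.2226,0.9749)
solve A·x = −loads:
  F[0-1] = +1123.0736 N (tension)
  F[0-2] = +2112.6073 N (tension)
  F[1-2] = -1254.7999 N (compression)
  F[1-3] = +512.1291 N (tension)
  F[2-3] = +2685.2144 N (tension)
  F[2-4] = +1520.6346 N (tension)
  F[3-4] = -6382.1632 N (compression)
  F[3-5] = -0.0000 N (compression)
  F[4-5] = +0.0000 N (tension)
  Rx@0 = -2364.7600 N
  Ry@0 = -1094.4008 N
  Ry@4 = +6198.3608 N

1123.074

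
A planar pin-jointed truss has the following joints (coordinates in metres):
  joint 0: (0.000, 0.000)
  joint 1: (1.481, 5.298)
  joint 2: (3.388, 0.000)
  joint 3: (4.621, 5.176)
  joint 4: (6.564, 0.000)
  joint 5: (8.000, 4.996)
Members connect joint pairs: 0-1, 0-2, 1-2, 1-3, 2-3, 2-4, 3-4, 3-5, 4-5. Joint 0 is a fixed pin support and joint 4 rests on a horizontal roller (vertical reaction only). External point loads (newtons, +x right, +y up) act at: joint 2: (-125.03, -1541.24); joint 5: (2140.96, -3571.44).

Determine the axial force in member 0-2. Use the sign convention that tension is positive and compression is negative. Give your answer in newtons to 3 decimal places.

N=6 nodes, M=9 members, R=3 reactions → 2N=12, M+R=12
member 0 (0-1): L=5.5011, (cx,cy)=(0.2692,0.9631)
member 1 (0-2): L=3.3880, (cx,cy)=(1.0000,0.0000)
member 2 (1-2): L=5.6308, (cx,cy)=(0.3387,-0.9409)
member 3 (1-3): L=3.1424, (cx,cy)=(0.9992,-0.0388)
member 4 (2-3): L=5.3208, (cx,cy)=(0.2317,0.9728)
member 5 (2-4): L=3.1760, (cx,cy)=(1.0000,0.0000)
member 6 (3-4): L=5.5287, (cx,cy)=(0.3514,-0.9362)
member 7 (3-5): L=3.3838, (cx,cy)=(0.9986,-0.0532)
member 8 (4-5): L=5.1983, (cx,cy)=(0.2762,0.9611)
solve A·x = −loads:
  F[0-1] = +1728.9543 N (tension)
  F[0-2] = +1550.4634 N (tension)
  F[1-2] = -1814.2976 N (compression)
  F[1-3] = +1080.7395 N (tension)
  F[2-3] = +3339.2119 N (tension)
  F[2-4] = +287.2376 N (tension)
  F[3-4] = -3602.3410 N (compression)
  F[3-5] = +3124.1545 N (tension)
  F[4-5] = -3543.1243 N (compression)
  Rx@0 = -2015.9300 N
  Ry@0 = -1665.1197 N
  Ry@4 = +6777.7997 N

1550.463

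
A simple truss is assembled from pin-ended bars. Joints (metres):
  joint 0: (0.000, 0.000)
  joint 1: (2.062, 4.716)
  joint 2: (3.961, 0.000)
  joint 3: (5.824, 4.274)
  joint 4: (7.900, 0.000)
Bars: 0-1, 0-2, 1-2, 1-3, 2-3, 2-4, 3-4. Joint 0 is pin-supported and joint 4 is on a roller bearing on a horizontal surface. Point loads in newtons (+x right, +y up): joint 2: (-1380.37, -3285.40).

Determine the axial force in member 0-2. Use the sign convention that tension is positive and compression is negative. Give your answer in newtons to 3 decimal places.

N=5 nodes, M=7 members, R=3 reactions → 2N=10, M+R=10
member 0 (0-1): L=5.1471, (cx,cy)=(0.4006,0.9162)
member 1 (0-2): L=3.9610, (cx,cy)=(1.0000,0.0000)
member 2 (1-2): L=5.0840, (cx,cy)=(0.3735,-0.9276)
member 3 (1-3): L=3.7879, (cx,cy)=(0.9932,-0.1167)
member 4 (2-3): L=4.6624, (cx,cy)=(0.3996,0.9167)
member 5 (2-4): L=3.9390, (cx,cy)=(1.0000,0.0000)
member 6 (3-4): L=4.7515, (cx,cy)=(0.4369,-0.8995)
solve A·x = −loads:
  F[0-1] = -1787.8654 N (compression)
  F[0-2] = -664.1243 N (compression)
  F[1-2] = +1948.8648 N (tension)
  F[1-3] = -1454.1315 N (compression)
  F[2-3] = +1611.8665 N (tension)
  F[2-4] = +800.1268 N (tension)
  F[3-4] = -1831.3155 N (compression)
  Rx@0 = +1380.3700 N
  Ry@0 = +1638.1254 N
  Ry@4 = +1647.2746 N

-664.124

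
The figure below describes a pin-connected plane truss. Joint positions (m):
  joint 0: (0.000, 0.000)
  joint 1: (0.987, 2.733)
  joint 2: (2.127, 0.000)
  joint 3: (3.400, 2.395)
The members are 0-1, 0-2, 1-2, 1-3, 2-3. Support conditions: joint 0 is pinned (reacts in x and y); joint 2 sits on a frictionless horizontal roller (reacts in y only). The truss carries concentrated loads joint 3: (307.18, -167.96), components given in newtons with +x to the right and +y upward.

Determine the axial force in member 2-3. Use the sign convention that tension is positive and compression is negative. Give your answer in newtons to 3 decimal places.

-131.679

N=4 nodes, M=5 members, R=3 reactions → 2N=8, M+R=8
member 0 (0-1): L=2.9058, (cx,cy)=(0.3397,0.9405)
member 1 (0-2): L=2.1270, (cx,cy)=(1.0000,0.0000)
member 2 (1-2): L=2.9612, (cx,cy)=(0.3850,-0.9229)
member 3 (1-3): L=2.4366, (cx,cy)=(0.9903,-0.1387)
member 4 (2-3): L=2.7123, (cx,cy)=(0.4693,0.8830)
solve A·x = −loads:
  F[0-1] = +474.6268 N (tension)
  F[0-2] = +145.9636 N (tension)
  F[1-2] = -539.6882 N (compression)
  F[1-3] = +372.5852 N (tension)
  F[2-3] = -131.6793 N (compression)
  Rx@0 = -307.1800 N
  Ry@0 = -446.4077 N
  Ry@2 = +614.3677 N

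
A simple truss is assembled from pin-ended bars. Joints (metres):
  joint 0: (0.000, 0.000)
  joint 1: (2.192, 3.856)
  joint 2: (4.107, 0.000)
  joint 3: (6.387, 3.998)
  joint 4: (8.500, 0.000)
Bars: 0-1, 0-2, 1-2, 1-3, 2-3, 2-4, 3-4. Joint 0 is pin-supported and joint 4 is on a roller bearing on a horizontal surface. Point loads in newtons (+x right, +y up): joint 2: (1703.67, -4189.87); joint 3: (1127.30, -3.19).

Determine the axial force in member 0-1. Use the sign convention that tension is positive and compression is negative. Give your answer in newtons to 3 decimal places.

-1881.849

N=5 nodes, M=7 members, R=3 reactions → 2N=10, M+R=10
member 0 (0-1): L=4.4355, (cx,cy)=(0.4942,0.8694)
member 1 (0-2): L=4.1070, (cx,cy)=(1.0000,0.0000)
member 2 (1-2): L=4.3053, (cx,cy)=(0.4448,-0.8956)
member 3 (1-3): L=4.1974, (cx,cy)=(0.9994,0.0338)
member 4 (2-3): L=4.6024, (cx,cy)=(0.4954,0.8687)
member 5 (2-4): L=4.3930, (cx,cy)=(1.0000,0.0000)
member 6 (3-4): L=4.5220, (cx,cy)=(0.4673,-0.8841)
solve A·x = −loads:
  F[0-1] = -1881.8495 N (compression)
  F[0-2] = +3760.9712 N (tension)
  F[1-2] = +1761.8626 N (tension)
  F[1-3] = -1714.6528 N (compression)
  F[2-3] = +3006.7665 N (tension)
  F[2-4] = +1351.4493 N (tension)
  F[3-4] = -2892.2370 N (compression)
  Rx@0 = -2830.9700 N
  Ry@0 = +1635.9875 N
  Ry@4 = +2557.0725 N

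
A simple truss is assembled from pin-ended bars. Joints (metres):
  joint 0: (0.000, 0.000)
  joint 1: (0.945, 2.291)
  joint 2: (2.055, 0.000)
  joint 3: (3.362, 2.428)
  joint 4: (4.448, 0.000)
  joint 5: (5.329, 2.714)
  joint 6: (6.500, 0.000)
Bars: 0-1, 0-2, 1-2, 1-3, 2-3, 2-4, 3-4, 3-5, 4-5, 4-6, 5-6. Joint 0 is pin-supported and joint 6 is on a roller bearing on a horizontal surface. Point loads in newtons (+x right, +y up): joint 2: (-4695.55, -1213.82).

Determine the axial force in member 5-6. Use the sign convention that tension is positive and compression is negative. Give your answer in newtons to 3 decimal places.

N=7 nodes, M=11 members, R=3 reactions → 2N=14, M+R=14
member 0 (0-1): L=2.4782, (cx,cy)=(0.3813,0.9244)
member 1 (0-2): L=2.0550, (cx,cy)=(1.0000,0.0000)
member 2 (1-2): L=2.5457, (cx,cy)=(0.4360,-0.8999)
member 3 (1-3): L=2.4209, (cx,cy)=(0.9984,0.0566)
member 4 (2-3): L=2.7574, (cx,cy)=(0.4740,0.8805)
member 5 (2-4): L=2.3930, (cx,cy)=(1.0000,0.0000)
member 6 (3-4): L=2.6598, (cx,cy)=(0.4083,-0.9128)
member 7 (3-5): L=1.9877, (cx,cy)=(0.9896,0.1439)
member 8 (4-5): L=2.8534, (cx,cy)=(0.3088,0.9511)
member 9 (4-6): L=2.0520, (cx,cy)=(1.0000,0.0000)
member 10 (5-6): L=2.9558, (cx,cy)=(0.3962,-0.9182)
solve A·x = −loads:
  F[0-1] = -897.9086 N (compression)
  F[0-2] = -4353.1613 N (compression)
  F[1-2] = +876.7196 N (tension)
  F[1-3] = -725.8217 N (compression)
  F[2-3] = +482.4698 N (tension)
  F[2-4] = +495.9718 N (tension)
  F[3-4] = -468.8964 N (compression)
  F[3-5] = -307.7235 N (compression)
  F[4-5] = +450.0179 N (tension)
  F[4-6] = +165.5769 N (tension)
  F[5-6] = -417.9506 N (compression)
  Rx@0 = +4695.5500 N
  Ry@0 = +830.0661 N
  Ry@6 = +383.7539 N

-417.951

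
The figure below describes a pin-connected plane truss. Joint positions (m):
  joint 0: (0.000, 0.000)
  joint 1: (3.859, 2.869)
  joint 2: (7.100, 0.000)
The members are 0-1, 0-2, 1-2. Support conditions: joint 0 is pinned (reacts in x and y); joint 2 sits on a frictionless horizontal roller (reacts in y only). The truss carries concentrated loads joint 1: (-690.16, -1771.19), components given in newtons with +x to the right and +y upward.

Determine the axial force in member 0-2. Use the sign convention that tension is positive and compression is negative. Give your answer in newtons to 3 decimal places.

772.459

N=3 nodes, M=3 members, R=3 reactions → 2N=6, M+R=6
member 0 (0-1): L=4.8086, (cx,cy)=(0.8025,0.5966)
member 1 (0-2): L=7.1000, (cx,cy)=(1.0000,0.0000)
member 2 (1-2): L=4.3284, (cx,cy)=(0.7488,-0.6628)
solve A·x = −loads:
  F[0-1] = -1822.5472 N (compression)
  F[0-2] = +772.4585 N (tension)
  F[1-2] = -1031.6344 N (compression)
  Rx@0 = +690.1600 N
  Ry@0 = +1087.3938 N
  Ry@2 = +683.7962 N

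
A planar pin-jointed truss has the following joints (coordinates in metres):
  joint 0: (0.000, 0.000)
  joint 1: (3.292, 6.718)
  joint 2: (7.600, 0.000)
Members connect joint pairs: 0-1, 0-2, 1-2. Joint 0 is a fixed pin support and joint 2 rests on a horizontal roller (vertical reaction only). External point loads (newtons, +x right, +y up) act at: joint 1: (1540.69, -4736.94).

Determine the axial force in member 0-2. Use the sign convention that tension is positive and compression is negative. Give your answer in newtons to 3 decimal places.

N=3 nodes, M=3 members, R=3 reactions → 2N=6, M+R=6
member 0 (0-1): L=7.4812, (cx,cy)=(0.4400,0.8980)
member 1 (0-2): L=7.6000, (cx,cy)=(1.0000,0.0000)
member 2 (1-2): L=7.9806, (cx,cy)=(0.5398,-0.8418)
solve A·x = −loads:
  F[0-1] = -1473.5373 N (compression)
  F[0-2] = +2189.0975 N (tension)
  F[1-2] = -4055.3314 N (compression)
  Rx@0 = -1540.6900 N
  Ry@0 = +1323.2082 N
  Ry@2 = +3413.7318 N

2189.097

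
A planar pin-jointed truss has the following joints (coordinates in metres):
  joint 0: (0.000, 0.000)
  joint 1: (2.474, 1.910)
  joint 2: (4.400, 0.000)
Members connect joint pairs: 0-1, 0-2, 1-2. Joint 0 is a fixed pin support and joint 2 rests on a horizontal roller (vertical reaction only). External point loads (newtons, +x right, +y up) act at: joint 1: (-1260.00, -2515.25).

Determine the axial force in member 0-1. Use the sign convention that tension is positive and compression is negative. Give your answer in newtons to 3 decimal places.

-2696.685

N=3 nodes, M=3 members, R=3 reactions → 2N=6, M+R=6
member 0 (0-1): L=3.1255, (cx,cy)=(0.7916,0.6111)
member 1 (0-2): L=4.4000, (cx,cy)=(1.0000,0.0000)
member 2 (1-2): L=2.7125, (cx,cy)=(0.7100,-0.7042)
solve A·x = −loads:
  F[0-1] = -2696.6851 N (compression)
  F[0-2] = +874.5673 N (tension)
  F[1-2] = -1231.6983 N (compression)
  Rx@0 = +1260.0000 N
  Ry@0 = +1647.9481 N
  Ry@2 = +867.3019 N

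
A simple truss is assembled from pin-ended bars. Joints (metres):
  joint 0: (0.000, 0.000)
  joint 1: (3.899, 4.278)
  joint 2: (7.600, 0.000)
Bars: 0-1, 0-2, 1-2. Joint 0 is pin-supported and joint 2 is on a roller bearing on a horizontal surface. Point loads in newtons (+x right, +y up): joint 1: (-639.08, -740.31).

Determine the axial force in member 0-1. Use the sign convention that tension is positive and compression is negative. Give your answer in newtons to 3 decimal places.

N=3 nodes, M=3 members, R=3 reactions → 2N=6, M+R=6
member 0 (0-1): L=5.7882, (cx,cy)=(0.6736,0.7391)
member 1 (0-2): L=7.6000, (cx,cy)=(1.0000,0.0000)
member 2 (1-2): L=5.6567, (cx,cy)=(0.6543,-0.7563)
solve A·x = −loads:
  F[0-1] = -974.5076 N (compression)
  F[0-2] = +17.3576 N (tension)
  F[1-2] = -26.5300 N (compression)
  Rx@0 = +639.0800 N
  Ry@0 = +720.2463 N
  Ry@2 = +20.0637 N

-974.508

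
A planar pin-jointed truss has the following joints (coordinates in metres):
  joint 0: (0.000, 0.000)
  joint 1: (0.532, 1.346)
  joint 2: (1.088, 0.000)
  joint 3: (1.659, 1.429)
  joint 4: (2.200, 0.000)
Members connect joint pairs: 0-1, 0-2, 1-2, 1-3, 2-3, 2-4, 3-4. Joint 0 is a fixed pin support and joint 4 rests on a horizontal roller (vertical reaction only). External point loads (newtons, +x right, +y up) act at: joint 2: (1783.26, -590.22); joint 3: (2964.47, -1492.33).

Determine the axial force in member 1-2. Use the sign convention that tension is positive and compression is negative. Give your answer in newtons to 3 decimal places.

-1284.763

N=5 nodes, M=7 members, R=3 reactions → 2N=10, M+R=10
member 0 (0-1): L=1.4473, (cx,cy)=(0.3676,0.9300)
member 1 (0-2): L=1.0880, (cx,cy)=(1.0000,0.0000)
member 2 (1-2): L=1.4563, (cx,cy)=(0.3818,-0.9243)
member 3 (1-3): L=1.1301, (cx,cy)=(0.9973,0.0734)
member 4 (2-3): L=1.5389, (cx,cy)=(0.3711,0.9286)
member 5 (2-4): L=1.1120, (cx,cy)=(1.0000,0.0000)
member 6 (3-4): L=1.5280, (cx,cy)=(0.3541,-0.9352)
solve A·x = −loads:
  F[0-1] = +1355.1179 N (tension)
  F[0-2] = +4249.6218 N (tension)
  F[1-2] = -1284.7626 N (compression)
  F[1-3] = +991.2895 N (tension)
  F[2-3] = +1914.3245 N (tension)
  F[2-4] = +1265.5391 N (tension)
  F[3-4] = -3574.3403 N (compression)
  Rx@0 = -4747.7300 N
  Ry@0 = -1260.2511 N
  Ry@4 = +3342.8011 N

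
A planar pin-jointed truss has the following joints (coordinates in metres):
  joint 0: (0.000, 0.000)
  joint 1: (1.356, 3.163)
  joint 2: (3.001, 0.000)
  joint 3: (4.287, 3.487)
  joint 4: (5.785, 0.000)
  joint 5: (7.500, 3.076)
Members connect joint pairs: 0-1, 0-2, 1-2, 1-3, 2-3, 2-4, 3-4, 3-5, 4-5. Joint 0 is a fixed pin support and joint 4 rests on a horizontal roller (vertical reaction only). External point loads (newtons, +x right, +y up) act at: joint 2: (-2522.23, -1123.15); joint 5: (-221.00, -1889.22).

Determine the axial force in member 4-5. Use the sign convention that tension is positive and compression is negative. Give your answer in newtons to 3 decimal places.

-2049.232

N=6 nodes, M=9 members, R=3 reactions → 2N=12, M+R=12
member 0 (0-1): L=3.4414, (cx,cy)=(0.3940,0.9191)
member 1 (0-2): L=3.0010, (cx,cy)=(1.0000,0.0000)
member 2 (1-2): L=3.5652, (cx,cy)=(0.4614,-0.8872)
member 3 (1-3): L=2.9489, (cx,cy)=(0.9939,0.1099)
member 4 (2-3): L=3.7166, (cx,cy)=(0.3460,0.9382)
member 5 (2-4): L=2.7840, (cx,cy)=(1.0000,0.0000)
member 6 (3-4): L=3.7952, (cx,cy)=(0.3947,-0.9188)
member 7 (3-5): L=3.2392, (cx,cy)=(0.9919,-0.1269)
member 8 (4-5): L=3.5218, (cx,cy)=(0.4870,0.8734)
solve A·x = −loads:
  F[0-1] = -106.5703 N (compression)
  F[0-2] = -2701.2387 N (compression)
  F[1-2] = +99.4537 N (tension)
  F[1-3] = -88.4151 N (compression)
  F[2-3] = +1103.0533 N (tension)
  F[2-4] = -514.7955 N (compression)
  F[3-4] = -1223.9630 N (compression)
  F[3-5] = +783.2415 N (tension)
  F[4-5] = -2049.2318 N (compression)
  Rx@0 = +2743.2300 N
  Ry@0 = +97.9487 N
  Ry@4 = +2914.4213 N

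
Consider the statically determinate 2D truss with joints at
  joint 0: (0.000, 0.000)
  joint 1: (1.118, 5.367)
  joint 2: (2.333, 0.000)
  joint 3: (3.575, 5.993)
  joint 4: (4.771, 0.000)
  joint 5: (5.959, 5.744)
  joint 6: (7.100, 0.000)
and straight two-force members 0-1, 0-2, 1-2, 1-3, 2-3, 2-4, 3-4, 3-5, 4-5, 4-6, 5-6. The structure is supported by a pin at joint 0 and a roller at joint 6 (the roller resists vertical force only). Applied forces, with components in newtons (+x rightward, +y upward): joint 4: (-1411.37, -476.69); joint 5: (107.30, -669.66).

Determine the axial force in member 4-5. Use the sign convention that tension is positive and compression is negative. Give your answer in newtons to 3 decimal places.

290.487

N=7 nodes, M=11 members, R=3 reactions → 2N=14, M+R=14
member 0 (0-1): L=5.4822, (cx,cy)=(0.2039,0.9790)
member 1 (0-2): L=2.3330, (cx,cy)=(1.0000,0.0000)
member 2 (1-2): L=5.5028, (cx,cy)=(0.2208,-0.9753)
member 3 (1-3): L=2.5355, (cx,cy)=(0.9690,0.2469)
member 4 (2-3): L=6.1203, (cx,cy)=(0.2029,0.9792)
member 5 (2-4): L=2.4380, (cx,cy)=(1.0000,0.0000)
member 6 (3-4): L=6.1112, (cx,cy)=(0.1957,-0.9807)
member 7 (3-5): L=2.3970, (cx,cy)=(0.9946,-0.1039)
member 8 (4-5): L=5.8656, (cx,cy)=(0.2025,0.9793)
member 9 (4-6): L=2.3290, (cx,cy)=(1.0000,0.0000)
member 10 (5-6): L=5.8562, (cx,cy)=(0.1948,-0.9808)
solve A·x = −loads:
  F[0-1] = -180.9810 N (compression)
  F[0-2] = -1267.1621 N (compression)
  F[1-2] = +162.6389 N (tension)
  F[1-3] = -75.1443 N (compression)
  F[2-3] = -161.9956 N (compression)
  F[2-4] = -1198.3783 N (compression)
  F[3-4] = +196.0140 N (tension)
  F[3-5] = -144.8366 N (compression)
  F[4-5] = +290.4870 N (tension)
  F[4-6] = +192.5184 N (tension)
  F[5-6] = -988.1084 N (compression)
  Rx@0 = +1304.0700 N
  Ry@0 = +177.1777 N
  Ry@6 = +969.1723 N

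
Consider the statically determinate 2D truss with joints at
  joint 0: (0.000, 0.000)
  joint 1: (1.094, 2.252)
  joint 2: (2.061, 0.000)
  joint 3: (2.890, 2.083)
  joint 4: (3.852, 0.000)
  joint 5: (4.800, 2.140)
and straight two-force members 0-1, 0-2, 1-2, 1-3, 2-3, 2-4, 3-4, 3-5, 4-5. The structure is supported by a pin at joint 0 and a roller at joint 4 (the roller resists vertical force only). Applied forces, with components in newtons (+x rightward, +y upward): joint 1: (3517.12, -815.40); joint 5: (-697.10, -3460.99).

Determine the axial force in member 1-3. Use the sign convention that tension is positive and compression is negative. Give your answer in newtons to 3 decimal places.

-1459.505

N=6 nodes, M=9 members, R=3 reactions → 2N=12, M+R=12
member 0 (0-1): L=2.5037, (cx,cy)=(0.4370,0.8995)
member 1 (0-2): L=2.0610, (cx,cy)=(1.0000,0.0000)
member 2 (1-2): L=2.4508, (cx,cy)=(0.3946,-0.9189)
member 3 (1-3): L=1.8039, (cx,cy)=(0.9956,-0.0937)
member 4 (2-3): L=2.2419, (cx,cy)=(0.3698,0.9291)
member 5 (2-4): L=1.7910, (cx,cy)=(1.0000,0.0000)
member 6 (3-4): L=2.2944, (cx,cy)=(0.4193,-0.9079)
member 7 (3-5): L=1.9109, (cx,cy)=(0.9996,0.0298)
member 8 (4-5): L=2.3406, (cx,cy)=(0.4050,0.9143)
solve A·x = −loads:
  F[0-1] = +2153.3427 N (tension)
  F[0-2] = +1879.0967 N (tension)
  F[1-2] = -2846.4937 N (compression)
  F[1-3] = -1459.5049 N (compression)
  F[2-3] = +2815.0888 N (tension)
  F[2-4] = -284.9638 N (compression)
  F[3-4] = -3003.7824 N (compression)
  F[3-5] = +847.6647 N (tension)
  F[4-5] = -3813.0368 N (compression)
  Rx@0 = -2820.0200 N
  Ry@0 = -1936.8914 N
  Ry@4 = +6213.2814 N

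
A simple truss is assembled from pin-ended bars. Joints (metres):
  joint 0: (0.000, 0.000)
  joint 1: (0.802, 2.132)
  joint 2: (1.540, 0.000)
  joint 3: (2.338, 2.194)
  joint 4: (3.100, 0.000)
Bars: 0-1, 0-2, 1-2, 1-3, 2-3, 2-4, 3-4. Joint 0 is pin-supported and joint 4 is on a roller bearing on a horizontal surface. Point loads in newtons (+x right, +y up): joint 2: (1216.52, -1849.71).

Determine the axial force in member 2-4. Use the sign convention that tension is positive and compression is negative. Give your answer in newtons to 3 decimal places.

N=5 nodes, M=7 members, R=3 reactions → 2N=10, M+R=10
member 0 (0-1): L=2.2779, (cx,cy)=(0.3521,0.9360)
member 1 (0-2): L=1.5400, (cx,cy)=(1.0000,0.0000)
member 2 (1-2): L=2.2561, (cx,cy)=(0.3271,-0.9450)
member 3 (1-3): L=1.5373, (cx,cy)=(0.9992,0.0403)
member 4 (2-3): L=2.3346, (cx,cy)=(0.3418,0.9398)
member 5 (2-4): L=1.5600, (cx,cy)=(1.0000,0.0000)
member 6 (3-4): L=2.3226, (cx,cy)=(0.3281,-0.9446)
solve A·x = −loads:
  F[0-1] = -994.5019 N (compression)
  F[0-2] = +1566.6697 N (tension)
  F[1-2] = +956.6875 N (tension)
  F[1-3] = -663.6322 N (compression)
  F[2-3] = +1006.2624 N (tension)
  F[2-4] = +319.1398 N (tension)
  F[3-4] = -972.7311 N (compression)
  Rx@0 = -1216.5200 N
  Ry@0 = +930.8218 N
  Ry@4 = +918.8882 N

319.140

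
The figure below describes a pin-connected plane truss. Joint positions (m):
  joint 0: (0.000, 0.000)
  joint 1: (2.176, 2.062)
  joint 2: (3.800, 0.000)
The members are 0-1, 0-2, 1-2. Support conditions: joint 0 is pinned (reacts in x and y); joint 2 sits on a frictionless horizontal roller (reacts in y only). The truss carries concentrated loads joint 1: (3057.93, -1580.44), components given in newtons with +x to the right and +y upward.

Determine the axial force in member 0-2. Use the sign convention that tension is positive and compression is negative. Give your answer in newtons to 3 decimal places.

2019.635

N=3 nodes, M=3 members, R=3 reactions → 2N=6, M+R=6
member 0 (0-1): L=2.9978, (cx,cy)=(0.7259,0.6878)
member 1 (0-2): L=3.8000, (cx,cy)=(1.0000,0.0000)
member 2 (1-2): L=2.6247, (cx,cy)=(0.6187,-0.7856)
solve A·x = −loads:
  F[0-1] = +1430.4246 N (tension)
  F[0-2] = +2019.6348 N (tension)
  F[1-2] = -3264.1630 N (compression)
  Rx@0 = -3057.9300 N
  Ry@0 = -983.8992 N
  Ry@2 = +2564.3392 N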